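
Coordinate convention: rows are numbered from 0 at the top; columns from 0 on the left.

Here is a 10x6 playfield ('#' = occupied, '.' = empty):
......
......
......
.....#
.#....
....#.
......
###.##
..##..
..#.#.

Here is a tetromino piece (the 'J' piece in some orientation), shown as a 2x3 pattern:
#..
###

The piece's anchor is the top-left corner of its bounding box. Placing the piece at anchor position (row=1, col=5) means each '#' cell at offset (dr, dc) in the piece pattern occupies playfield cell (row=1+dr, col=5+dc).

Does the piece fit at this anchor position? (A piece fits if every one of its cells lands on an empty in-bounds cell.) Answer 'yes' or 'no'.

Answer: no

Derivation:
Check each piece cell at anchor (1, 5):
  offset (0,0) -> (1,5): empty -> OK
  offset (1,0) -> (2,5): empty -> OK
  offset (1,1) -> (2,6): out of bounds -> FAIL
  offset (1,2) -> (2,7): out of bounds -> FAIL
All cells valid: no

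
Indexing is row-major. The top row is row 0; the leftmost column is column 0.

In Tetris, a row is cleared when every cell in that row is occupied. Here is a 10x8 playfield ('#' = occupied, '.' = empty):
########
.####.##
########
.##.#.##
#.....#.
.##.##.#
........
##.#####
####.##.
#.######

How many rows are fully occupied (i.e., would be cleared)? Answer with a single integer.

Answer: 2

Derivation:
Check each row:
  row 0: 0 empty cells -> FULL (clear)
  row 1: 2 empty cells -> not full
  row 2: 0 empty cells -> FULL (clear)
  row 3: 3 empty cells -> not full
  row 4: 6 empty cells -> not full
  row 5: 3 empty cells -> not full
  row 6: 8 empty cells -> not full
  row 7: 1 empty cell -> not full
  row 8: 2 empty cells -> not full
  row 9: 1 empty cell -> not full
Total rows cleared: 2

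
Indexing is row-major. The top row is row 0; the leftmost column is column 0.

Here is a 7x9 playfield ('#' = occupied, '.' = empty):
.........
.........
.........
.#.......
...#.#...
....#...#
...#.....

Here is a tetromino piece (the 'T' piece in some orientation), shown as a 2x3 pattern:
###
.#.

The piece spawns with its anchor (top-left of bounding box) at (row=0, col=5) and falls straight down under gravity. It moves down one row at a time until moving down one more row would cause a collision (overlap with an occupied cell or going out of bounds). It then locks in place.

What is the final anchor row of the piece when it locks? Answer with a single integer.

Answer: 3

Derivation:
Spawn at (row=0, col=5). Try each row:
  row 0: fits
  row 1: fits
  row 2: fits
  row 3: fits
  row 4: blocked -> lock at row 3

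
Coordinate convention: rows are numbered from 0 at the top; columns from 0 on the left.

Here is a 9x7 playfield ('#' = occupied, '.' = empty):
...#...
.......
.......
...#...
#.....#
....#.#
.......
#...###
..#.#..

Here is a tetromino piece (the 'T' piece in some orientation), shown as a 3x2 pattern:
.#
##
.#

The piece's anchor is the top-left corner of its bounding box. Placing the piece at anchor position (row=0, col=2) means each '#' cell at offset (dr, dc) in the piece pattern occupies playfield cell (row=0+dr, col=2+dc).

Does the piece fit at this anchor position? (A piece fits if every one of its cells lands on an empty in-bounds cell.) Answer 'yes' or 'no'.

Check each piece cell at anchor (0, 2):
  offset (0,1) -> (0,3): occupied ('#') -> FAIL
  offset (1,0) -> (1,2): empty -> OK
  offset (1,1) -> (1,3): empty -> OK
  offset (2,1) -> (2,3): empty -> OK
All cells valid: no

Answer: no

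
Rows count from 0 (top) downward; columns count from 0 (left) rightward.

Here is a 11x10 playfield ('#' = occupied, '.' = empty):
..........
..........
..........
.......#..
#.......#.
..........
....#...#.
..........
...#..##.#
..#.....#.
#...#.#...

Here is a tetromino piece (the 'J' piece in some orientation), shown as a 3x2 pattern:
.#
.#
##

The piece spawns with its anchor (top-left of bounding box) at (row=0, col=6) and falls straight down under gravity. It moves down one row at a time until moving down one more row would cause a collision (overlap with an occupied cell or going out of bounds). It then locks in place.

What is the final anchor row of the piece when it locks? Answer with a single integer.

Spawn at (row=0, col=6). Try each row:
  row 0: fits
  row 1: blocked -> lock at row 0

Answer: 0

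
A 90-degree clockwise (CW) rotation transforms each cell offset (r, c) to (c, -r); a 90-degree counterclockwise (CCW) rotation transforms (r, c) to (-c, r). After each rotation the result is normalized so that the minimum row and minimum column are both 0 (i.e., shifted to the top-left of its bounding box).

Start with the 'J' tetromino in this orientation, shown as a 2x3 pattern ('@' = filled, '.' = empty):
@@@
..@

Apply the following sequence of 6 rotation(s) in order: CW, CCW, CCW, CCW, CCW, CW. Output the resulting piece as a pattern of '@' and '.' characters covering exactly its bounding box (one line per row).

Start:
@@@
..@
After rotation 1 (CW):
.@
.@
@@
After rotation 2 (CCW):
@@@
..@
After rotation 3 (CCW):
@@
@.
@.
After rotation 4 (CCW):
@..
@@@
After rotation 5 (CCW):
.@
.@
@@
After rotation 6 (CW):
@..
@@@

Answer: @..
@@@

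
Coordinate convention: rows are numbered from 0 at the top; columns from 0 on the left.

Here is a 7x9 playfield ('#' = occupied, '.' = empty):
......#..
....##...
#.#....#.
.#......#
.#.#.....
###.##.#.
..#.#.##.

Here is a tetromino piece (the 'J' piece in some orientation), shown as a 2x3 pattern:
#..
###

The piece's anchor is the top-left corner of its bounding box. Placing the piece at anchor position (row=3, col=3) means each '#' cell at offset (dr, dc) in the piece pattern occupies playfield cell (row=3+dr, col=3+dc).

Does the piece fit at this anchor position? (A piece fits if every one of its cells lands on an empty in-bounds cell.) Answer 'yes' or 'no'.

Answer: no

Derivation:
Check each piece cell at anchor (3, 3):
  offset (0,0) -> (3,3): empty -> OK
  offset (1,0) -> (4,3): occupied ('#') -> FAIL
  offset (1,1) -> (4,4): empty -> OK
  offset (1,2) -> (4,5): empty -> OK
All cells valid: no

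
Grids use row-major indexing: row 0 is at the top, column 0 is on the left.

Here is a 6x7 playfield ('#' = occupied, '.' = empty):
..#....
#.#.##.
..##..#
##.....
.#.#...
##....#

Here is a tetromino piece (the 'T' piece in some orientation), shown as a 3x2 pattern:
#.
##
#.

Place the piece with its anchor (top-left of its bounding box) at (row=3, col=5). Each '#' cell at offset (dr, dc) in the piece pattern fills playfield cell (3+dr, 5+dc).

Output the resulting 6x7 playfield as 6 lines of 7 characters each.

Fill (3+0,5+0) = (3,5)
Fill (3+1,5+0) = (4,5)
Fill (3+1,5+1) = (4,6)
Fill (3+2,5+0) = (5,5)

Answer: ..#....
#.#.##.
..##..#
##...#.
.#.#.##
##...##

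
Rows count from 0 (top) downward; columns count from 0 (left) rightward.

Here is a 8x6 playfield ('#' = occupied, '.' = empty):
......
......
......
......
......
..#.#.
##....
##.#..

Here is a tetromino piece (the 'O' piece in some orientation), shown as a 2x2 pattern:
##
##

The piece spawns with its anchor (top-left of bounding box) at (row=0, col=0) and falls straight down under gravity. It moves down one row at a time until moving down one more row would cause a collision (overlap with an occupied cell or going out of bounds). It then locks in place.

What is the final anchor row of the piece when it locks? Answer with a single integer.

Answer: 4

Derivation:
Spawn at (row=0, col=0). Try each row:
  row 0: fits
  row 1: fits
  row 2: fits
  row 3: fits
  row 4: fits
  row 5: blocked -> lock at row 4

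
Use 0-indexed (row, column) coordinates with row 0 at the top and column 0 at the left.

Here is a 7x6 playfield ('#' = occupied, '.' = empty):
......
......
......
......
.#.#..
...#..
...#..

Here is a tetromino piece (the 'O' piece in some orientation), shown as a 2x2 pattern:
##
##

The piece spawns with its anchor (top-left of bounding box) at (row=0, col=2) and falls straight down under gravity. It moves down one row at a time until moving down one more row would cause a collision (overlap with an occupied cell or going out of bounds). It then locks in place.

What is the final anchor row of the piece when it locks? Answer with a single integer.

Spawn at (row=0, col=2). Try each row:
  row 0: fits
  row 1: fits
  row 2: fits
  row 3: blocked -> lock at row 2

Answer: 2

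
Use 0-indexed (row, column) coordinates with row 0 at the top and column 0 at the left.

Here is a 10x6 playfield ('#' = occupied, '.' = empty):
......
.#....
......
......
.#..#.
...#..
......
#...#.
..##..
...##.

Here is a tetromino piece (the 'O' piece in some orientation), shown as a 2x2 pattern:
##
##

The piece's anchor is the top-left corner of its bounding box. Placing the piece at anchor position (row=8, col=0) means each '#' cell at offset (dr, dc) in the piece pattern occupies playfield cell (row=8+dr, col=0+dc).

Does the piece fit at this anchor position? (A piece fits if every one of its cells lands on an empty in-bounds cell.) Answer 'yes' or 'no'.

Check each piece cell at anchor (8, 0):
  offset (0,0) -> (8,0): empty -> OK
  offset (0,1) -> (8,1): empty -> OK
  offset (1,0) -> (9,0): empty -> OK
  offset (1,1) -> (9,1): empty -> OK
All cells valid: yes

Answer: yes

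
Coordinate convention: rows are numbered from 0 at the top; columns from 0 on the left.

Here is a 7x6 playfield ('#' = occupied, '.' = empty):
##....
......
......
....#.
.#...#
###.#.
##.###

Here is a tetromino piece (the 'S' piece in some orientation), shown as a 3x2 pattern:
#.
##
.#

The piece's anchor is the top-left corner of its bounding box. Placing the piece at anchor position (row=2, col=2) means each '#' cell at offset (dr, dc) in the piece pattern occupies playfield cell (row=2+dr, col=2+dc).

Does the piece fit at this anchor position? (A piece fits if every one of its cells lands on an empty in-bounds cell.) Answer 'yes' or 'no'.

Answer: yes

Derivation:
Check each piece cell at anchor (2, 2):
  offset (0,0) -> (2,2): empty -> OK
  offset (1,0) -> (3,2): empty -> OK
  offset (1,1) -> (3,3): empty -> OK
  offset (2,1) -> (4,3): empty -> OK
All cells valid: yes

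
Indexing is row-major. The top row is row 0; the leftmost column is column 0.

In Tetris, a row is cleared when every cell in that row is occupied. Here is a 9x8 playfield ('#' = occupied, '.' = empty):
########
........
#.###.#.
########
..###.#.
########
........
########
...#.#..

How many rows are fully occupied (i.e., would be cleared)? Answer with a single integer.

Answer: 4

Derivation:
Check each row:
  row 0: 0 empty cells -> FULL (clear)
  row 1: 8 empty cells -> not full
  row 2: 3 empty cells -> not full
  row 3: 0 empty cells -> FULL (clear)
  row 4: 4 empty cells -> not full
  row 5: 0 empty cells -> FULL (clear)
  row 6: 8 empty cells -> not full
  row 7: 0 empty cells -> FULL (clear)
  row 8: 6 empty cells -> not full
Total rows cleared: 4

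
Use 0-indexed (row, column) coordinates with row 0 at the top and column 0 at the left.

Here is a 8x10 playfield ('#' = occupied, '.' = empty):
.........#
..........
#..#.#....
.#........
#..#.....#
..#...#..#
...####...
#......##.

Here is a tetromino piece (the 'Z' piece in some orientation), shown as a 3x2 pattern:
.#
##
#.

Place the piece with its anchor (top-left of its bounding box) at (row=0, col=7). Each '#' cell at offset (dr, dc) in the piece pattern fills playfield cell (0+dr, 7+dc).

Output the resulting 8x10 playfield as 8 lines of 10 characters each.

Answer: ........##
.......##.
#..#.#.#..
.#........
#..#.....#
..#...#..#
...####...
#......##.

Derivation:
Fill (0+0,7+1) = (0,8)
Fill (0+1,7+0) = (1,7)
Fill (0+1,7+1) = (1,8)
Fill (0+2,7+0) = (2,7)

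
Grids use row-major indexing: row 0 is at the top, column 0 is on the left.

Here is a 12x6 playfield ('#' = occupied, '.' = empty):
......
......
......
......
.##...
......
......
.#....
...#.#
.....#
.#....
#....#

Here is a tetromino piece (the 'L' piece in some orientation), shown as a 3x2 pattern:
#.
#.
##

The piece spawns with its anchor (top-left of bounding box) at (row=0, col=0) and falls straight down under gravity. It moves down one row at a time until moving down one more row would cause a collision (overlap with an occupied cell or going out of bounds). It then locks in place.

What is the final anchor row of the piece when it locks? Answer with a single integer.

Answer: 1

Derivation:
Spawn at (row=0, col=0). Try each row:
  row 0: fits
  row 1: fits
  row 2: blocked -> lock at row 1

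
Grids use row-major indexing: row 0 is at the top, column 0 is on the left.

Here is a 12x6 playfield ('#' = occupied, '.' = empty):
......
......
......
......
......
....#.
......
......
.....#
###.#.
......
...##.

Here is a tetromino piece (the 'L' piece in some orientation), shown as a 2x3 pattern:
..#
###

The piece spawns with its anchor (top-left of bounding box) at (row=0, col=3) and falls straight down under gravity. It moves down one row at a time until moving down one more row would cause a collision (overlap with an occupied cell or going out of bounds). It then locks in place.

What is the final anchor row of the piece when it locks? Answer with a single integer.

Answer: 3

Derivation:
Spawn at (row=0, col=3). Try each row:
  row 0: fits
  row 1: fits
  row 2: fits
  row 3: fits
  row 4: blocked -> lock at row 3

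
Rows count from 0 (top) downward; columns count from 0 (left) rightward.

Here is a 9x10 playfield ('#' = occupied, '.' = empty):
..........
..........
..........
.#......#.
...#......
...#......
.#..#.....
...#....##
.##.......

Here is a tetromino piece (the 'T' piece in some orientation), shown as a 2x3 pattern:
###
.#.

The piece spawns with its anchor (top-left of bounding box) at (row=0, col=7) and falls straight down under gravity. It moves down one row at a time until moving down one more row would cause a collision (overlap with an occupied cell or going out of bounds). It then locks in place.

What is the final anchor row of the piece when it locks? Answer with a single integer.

Spawn at (row=0, col=7). Try each row:
  row 0: fits
  row 1: fits
  row 2: blocked -> lock at row 1

Answer: 1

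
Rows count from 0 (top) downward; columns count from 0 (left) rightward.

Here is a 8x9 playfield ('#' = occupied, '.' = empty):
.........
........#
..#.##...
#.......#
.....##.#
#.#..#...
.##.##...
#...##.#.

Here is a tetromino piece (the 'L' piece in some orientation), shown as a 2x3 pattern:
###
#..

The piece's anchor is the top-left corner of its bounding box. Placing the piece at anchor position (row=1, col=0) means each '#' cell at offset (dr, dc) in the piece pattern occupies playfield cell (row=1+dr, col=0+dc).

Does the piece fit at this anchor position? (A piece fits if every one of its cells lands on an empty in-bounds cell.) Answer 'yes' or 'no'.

Answer: yes

Derivation:
Check each piece cell at anchor (1, 0):
  offset (0,0) -> (1,0): empty -> OK
  offset (0,1) -> (1,1): empty -> OK
  offset (0,2) -> (1,2): empty -> OK
  offset (1,0) -> (2,0): empty -> OK
All cells valid: yes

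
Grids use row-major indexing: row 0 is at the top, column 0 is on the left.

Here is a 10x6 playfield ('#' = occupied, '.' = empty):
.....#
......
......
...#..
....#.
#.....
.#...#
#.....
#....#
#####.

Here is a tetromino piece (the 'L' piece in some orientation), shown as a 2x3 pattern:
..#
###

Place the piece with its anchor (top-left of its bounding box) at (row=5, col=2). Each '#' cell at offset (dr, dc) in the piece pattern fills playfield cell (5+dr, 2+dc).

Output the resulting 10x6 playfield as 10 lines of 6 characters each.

Answer: .....#
......
......
...#..
....#.
#...#.
.#####
#.....
#....#
#####.

Derivation:
Fill (5+0,2+2) = (5,4)
Fill (5+1,2+0) = (6,2)
Fill (5+1,2+1) = (6,3)
Fill (5+1,2+2) = (6,4)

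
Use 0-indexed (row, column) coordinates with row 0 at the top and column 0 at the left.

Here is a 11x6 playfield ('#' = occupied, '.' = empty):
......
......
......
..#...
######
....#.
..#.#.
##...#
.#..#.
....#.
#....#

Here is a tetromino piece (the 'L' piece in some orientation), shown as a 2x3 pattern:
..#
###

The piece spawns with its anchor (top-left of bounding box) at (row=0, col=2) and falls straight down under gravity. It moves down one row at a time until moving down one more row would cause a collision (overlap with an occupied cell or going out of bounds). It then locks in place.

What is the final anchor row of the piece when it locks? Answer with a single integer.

Answer: 1

Derivation:
Spawn at (row=0, col=2). Try each row:
  row 0: fits
  row 1: fits
  row 2: blocked -> lock at row 1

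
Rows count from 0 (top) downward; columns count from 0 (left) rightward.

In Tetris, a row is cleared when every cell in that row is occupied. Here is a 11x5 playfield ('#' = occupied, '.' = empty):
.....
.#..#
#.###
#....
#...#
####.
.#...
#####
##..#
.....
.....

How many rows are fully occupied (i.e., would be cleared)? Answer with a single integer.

Answer: 1

Derivation:
Check each row:
  row 0: 5 empty cells -> not full
  row 1: 3 empty cells -> not full
  row 2: 1 empty cell -> not full
  row 3: 4 empty cells -> not full
  row 4: 3 empty cells -> not full
  row 5: 1 empty cell -> not full
  row 6: 4 empty cells -> not full
  row 7: 0 empty cells -> FULL (clear)
  row 8: 2 empty cells -> not full
  row 9: 5 empty cells -> not full
  row 10: 5 empty cells -> not full
Total rows cleared: 1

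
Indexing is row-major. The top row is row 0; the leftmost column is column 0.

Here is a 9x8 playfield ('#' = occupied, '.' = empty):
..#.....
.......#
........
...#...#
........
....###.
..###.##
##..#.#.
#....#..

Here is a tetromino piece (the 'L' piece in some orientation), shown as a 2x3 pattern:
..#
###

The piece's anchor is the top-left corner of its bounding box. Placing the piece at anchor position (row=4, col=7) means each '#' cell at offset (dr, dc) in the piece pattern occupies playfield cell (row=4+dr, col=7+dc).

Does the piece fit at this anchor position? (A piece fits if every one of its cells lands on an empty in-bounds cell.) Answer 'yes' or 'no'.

Answer: no

Derivation:
Check each piece cell at anchor (4, 7):
  offset (0,2) -> (4,9): out of bounds -> FAIL
  offset (1,0) -> (5,7): empty -> OK
  offset (1,1) -> (5,8): out of bounds -> FAIL
  offset (1,2) -> (5,9): out of bounds -> FAIL
All cells valid: no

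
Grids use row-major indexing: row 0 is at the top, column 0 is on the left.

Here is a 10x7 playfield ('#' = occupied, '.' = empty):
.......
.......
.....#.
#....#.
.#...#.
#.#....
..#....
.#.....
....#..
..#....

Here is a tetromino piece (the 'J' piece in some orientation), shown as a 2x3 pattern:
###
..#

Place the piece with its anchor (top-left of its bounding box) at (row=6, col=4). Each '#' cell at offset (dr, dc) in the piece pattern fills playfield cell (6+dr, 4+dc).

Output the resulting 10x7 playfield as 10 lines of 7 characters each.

Fill (6+0,4+0) = (6,4)
Fill (6+0,4+1) = (6,5)
Fill (6+0,4+2) = (6,6)
Fill (6+1,4+2) = (7,6)

Answer: .......
.......
.....#.
#....#.
.#...#.
#.#....
..#.###
.#....#
....#..
..#....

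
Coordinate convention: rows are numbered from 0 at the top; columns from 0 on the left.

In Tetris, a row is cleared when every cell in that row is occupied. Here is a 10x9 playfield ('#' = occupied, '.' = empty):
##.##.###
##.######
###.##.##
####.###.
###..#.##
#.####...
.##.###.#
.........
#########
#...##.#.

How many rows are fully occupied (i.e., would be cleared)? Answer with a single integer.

Answer: 1

Derivation:
Check each row:
  row 0: 2 empty cells -> not full
  row 1: 1 empty cell -> not full
  row 2: 2 empty cells -> not full
  row 3: 2 empty cells -> not full
  row 4: 3 empty cells -> not full
  row 5: 4 empty cells -> not full
  row 6: 3 empty cells -> not full
  row 7: 9 empty cells -> not full
  row 8: 0 empty cells -> FULL (clear)
  row 9: 5 empty cells -> not full
Total rows cleared: 1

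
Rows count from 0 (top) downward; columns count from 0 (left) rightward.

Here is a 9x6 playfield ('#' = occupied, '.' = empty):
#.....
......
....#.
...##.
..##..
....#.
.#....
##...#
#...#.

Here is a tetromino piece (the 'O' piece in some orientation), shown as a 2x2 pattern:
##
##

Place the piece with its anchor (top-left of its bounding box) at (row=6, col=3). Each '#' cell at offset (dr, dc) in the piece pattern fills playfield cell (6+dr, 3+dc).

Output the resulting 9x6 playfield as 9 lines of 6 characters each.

Answer: #.....
......
....#.
...##.
..##..
....#.
.#.##.
##.###
#...#.

Derivation:
Fill (6+0,3+0) = (6,3)
Fill (6+0,3+1) = (6,4)
Fill (6+1,3+0) = (7,3)
Fill (6+1,3+1) = (7,4)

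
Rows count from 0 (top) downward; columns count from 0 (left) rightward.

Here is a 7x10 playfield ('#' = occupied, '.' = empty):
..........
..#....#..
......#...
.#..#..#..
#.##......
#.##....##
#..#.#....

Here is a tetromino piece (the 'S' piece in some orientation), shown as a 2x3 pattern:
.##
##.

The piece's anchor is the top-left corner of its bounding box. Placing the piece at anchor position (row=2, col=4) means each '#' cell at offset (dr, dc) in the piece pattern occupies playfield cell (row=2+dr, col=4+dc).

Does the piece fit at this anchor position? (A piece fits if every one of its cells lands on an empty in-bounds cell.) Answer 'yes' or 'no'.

Answer: no

Derivation:
Check each piece cell at anchor (2, 4):
  offset (0,1) -> (2,5): empty -> OK
  offset (0,2) -> (2,6): occupied ('#') -> FAIL
  offset (1,0) -> (3,4): occupied ('#') -> FAIL
  offset (1,1) -> (3,5): empty -> OK
All cells valid: no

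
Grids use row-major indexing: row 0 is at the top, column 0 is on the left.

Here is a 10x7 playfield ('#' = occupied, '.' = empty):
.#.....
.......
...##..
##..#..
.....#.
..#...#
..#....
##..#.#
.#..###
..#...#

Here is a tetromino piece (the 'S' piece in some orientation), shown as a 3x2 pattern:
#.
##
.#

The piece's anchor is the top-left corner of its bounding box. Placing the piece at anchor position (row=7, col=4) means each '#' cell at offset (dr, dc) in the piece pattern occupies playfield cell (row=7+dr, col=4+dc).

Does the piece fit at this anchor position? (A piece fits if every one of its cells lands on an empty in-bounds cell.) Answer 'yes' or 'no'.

Check each piece cell at anchor (7, 4):
  offset (0,0) -> (7,4): occupied ('#') -> FAIL
  offset (1,0) -> (8,4): occupied ('#') -> FAIL
  offset (1,1) -> (8,5): occupied ('#') -> FAIL
  offset (2,1) -> (9,5): empty -> OK
All cells valid: no

Answer: no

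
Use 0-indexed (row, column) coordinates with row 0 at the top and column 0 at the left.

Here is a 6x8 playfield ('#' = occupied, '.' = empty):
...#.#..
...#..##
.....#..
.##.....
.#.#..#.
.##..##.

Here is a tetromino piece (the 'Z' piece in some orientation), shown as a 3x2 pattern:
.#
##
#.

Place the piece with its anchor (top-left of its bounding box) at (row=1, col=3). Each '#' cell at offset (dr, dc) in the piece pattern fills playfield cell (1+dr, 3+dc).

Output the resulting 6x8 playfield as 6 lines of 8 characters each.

Fill (1+0,3+1) = (1,4)
Fill (1+1,3+0) = (2,3)
Fill (1+1,3+1) = (2,4)
Fill (1+2,3+0) = (3,3)

Answer: ...#.#..
...##.##
...###..
.###....
.#.#..#.
.##..##.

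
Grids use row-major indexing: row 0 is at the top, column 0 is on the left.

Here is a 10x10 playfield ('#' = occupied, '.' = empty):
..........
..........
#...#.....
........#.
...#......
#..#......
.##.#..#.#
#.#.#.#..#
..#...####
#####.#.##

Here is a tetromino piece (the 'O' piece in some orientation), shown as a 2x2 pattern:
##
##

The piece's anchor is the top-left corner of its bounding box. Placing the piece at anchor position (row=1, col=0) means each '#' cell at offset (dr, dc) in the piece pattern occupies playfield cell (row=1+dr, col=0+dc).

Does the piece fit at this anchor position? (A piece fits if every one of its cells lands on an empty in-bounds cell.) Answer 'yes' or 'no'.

Answer: no

Derivation:
Check each piece cell at anchor (1, 0):
  offset (0,0) -> (1,0): empty -> OK
  offset (0,1) -> (1,1): empty -> OK
  offset (1,0) -> (2,0): occupied ('#') -> FAIL
  offset (1,1) -> (2,1): empty -> OK
All cells valid: no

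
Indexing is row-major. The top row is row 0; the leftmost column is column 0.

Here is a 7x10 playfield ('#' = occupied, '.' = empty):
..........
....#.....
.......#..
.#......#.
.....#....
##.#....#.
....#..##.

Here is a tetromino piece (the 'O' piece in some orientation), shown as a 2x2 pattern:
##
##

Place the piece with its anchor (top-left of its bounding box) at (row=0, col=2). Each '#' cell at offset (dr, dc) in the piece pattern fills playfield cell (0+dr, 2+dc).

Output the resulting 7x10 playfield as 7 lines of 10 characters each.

Answer: ..##......
..###.....
.......#..
.#......#.
.....#....
##.#....#.
....#..##.

Derivation:
Fill (0+0,2+0) = (0,2)
Fill (0+0,2+1) = (0,3)
Fill (0+1,2+0) = (1,2)
Fill (0+1,2+1) = (1,3)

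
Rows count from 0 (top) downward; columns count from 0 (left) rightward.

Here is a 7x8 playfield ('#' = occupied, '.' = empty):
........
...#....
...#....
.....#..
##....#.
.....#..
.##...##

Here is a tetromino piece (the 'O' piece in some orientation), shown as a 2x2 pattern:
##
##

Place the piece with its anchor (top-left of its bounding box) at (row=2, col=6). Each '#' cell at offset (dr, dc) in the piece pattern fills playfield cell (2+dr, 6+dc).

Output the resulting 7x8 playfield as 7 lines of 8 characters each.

Answer: ........
...#....
...#..##
.....###
##....#.
.....#..
.##...##

Derivation:
Fill (2+0,6+0) = (2,6)
Fill (2+0,6+1) = (2,7)
Fill (2+1,6+0) = (3,6)
Fill (2+1,6+1) = (3,7)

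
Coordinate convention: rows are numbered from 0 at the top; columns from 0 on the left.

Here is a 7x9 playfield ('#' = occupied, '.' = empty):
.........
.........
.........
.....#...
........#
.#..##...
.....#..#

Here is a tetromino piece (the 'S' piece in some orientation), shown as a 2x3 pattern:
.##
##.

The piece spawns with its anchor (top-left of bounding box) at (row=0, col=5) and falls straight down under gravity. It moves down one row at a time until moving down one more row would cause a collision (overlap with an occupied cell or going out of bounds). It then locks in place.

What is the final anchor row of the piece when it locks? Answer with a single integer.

Spawn at (row=0, col=5). Try each row:
  row 0: fits
  row 1: fits
  row 2: blocked -> lock at row 1

Answer: 1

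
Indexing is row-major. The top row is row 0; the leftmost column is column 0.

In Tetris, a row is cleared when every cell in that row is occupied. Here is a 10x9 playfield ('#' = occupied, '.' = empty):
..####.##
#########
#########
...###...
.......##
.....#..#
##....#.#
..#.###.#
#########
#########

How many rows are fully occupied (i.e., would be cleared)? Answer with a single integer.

Check each row:
  row 0: 3 empty cells -> not full
  row 1: 0 empty cells -> FULL (clear)
  row 2: 0 empty cells -> FULL (clear)
  row 3: 6 empty cells -> not full
  row 4: 7 empty cells -> not full
  row 5: 7 empty cells -> not full
  row 6: 5 empty cells -> not full
  row 7: 4 empty cells -> not full
  row 8: 0 empty cells -> FULL (clear)
  row 9: 0 empty cells -> FULL (clear)
Total rows cleared: 4

Answer: 4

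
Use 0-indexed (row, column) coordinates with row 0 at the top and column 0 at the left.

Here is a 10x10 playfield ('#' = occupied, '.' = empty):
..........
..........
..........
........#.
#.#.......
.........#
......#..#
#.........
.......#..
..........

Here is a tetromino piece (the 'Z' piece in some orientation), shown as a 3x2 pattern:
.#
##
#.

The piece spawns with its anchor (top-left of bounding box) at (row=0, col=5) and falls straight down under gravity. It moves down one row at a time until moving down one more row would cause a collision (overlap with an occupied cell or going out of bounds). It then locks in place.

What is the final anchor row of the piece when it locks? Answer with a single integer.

Answer: 4

Derivation:
Spawn at (row=0, col=5). Try each row:
  row 0: fits
  row 1: fits
  row 2: fits
  row 3: fits
  row 4: fits
  row 5: blocked -> lock at row 4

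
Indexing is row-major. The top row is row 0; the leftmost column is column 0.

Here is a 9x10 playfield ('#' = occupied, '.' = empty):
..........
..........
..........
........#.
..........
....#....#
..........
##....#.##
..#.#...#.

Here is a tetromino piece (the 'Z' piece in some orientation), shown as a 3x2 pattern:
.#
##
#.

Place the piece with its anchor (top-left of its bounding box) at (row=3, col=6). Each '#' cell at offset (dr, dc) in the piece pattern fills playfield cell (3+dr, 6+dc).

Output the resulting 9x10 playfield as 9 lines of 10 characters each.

Fill (3+0,6+1) = (3,7)
Fill (3+1,6+0) = (4,6)
Fill (3+1,6+1) = (4,7)
Fill (3+2,6+0) = (5,6)

Answer: ..........
..........
..........
.......##.
......##..
....#.#..#
..........
##....#.##
..#.#...#.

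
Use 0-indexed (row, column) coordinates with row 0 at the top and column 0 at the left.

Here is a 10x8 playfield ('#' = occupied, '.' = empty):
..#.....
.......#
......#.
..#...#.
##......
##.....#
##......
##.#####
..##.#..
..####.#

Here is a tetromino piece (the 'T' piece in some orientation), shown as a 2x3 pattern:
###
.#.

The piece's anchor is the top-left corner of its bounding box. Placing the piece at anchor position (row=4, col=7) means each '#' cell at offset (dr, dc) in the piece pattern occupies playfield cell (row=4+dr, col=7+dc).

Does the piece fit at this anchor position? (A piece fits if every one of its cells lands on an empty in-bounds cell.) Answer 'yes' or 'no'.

Answer: no

Derivation:
Check each piece cell at anchor (4, 7):
  offset (0,0) -> (4,7): empty -> OK
  offset (0,1) -> (4,8): out of bounds -> FAIL
  offset (0,2) -> (4,9): out of bounds -> FAIL
  offset (1,1) -> (5,8): out of bounds -> FAIL
All cells valid: no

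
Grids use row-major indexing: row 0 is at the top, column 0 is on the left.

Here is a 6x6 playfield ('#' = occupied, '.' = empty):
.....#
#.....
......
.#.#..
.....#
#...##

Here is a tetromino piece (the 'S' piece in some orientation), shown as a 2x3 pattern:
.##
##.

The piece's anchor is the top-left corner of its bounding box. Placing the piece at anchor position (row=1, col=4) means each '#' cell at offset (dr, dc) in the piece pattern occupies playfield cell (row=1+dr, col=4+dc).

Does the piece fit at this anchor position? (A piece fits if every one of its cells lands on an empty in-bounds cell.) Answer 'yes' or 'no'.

Check each piece cell at anchor (1, 4):
  offset (0,1) -> (1,5): empty -> OK
  offset (0,2) -> (1,6): out of bounds -> FAIL
  offset (1,0) -> (2,4): empty -> OK
  offset (1,1) -> (2,5): empty -> OK
All cells valid: no

Answer: no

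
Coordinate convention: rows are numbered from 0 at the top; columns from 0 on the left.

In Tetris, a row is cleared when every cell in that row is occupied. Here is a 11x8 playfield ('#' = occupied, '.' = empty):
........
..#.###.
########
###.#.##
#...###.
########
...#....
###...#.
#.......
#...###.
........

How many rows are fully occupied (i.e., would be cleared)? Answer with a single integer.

Check each row:
  row 0: 8 empty cells -> not full
  row 1: 4 empty cells -> not full
  row 2: 0 empty cells -> FULL (clear)
  row 3: 2 empty cells -> not full
  row 4: 4 empty cells -> not full
  row 5: 0 empty cells -> FULL (clear)
  row 6: 7 empty cells -> not full
  row 7: 4 empty cells -> not full
  row 8: 7 empty cells -> not full
  row 9: 4 empty cells -> not full
  row 10: 8 empty cells -> not full
Total rows cleared: 2

Answer: 2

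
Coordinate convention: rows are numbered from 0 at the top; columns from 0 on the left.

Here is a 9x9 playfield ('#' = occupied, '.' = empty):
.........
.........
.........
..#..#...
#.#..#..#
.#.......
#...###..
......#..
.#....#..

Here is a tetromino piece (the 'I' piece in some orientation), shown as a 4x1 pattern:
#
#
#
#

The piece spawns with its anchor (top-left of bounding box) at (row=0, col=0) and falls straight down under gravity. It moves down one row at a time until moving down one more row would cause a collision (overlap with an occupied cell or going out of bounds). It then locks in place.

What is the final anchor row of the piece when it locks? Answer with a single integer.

Answer: 0

Derivation:
Spawn at (row=0, col=0). Try each row:
  row 0: fits
  row 1: blocked -> lock at row 0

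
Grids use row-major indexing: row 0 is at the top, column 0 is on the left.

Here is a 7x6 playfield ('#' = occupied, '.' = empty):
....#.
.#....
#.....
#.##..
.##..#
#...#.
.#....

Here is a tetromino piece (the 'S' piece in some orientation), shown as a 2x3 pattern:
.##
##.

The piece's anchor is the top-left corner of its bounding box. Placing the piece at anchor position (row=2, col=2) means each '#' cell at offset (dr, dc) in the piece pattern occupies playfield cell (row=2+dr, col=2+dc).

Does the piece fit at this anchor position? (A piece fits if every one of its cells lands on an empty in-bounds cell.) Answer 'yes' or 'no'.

Answer: no

Derivation:
Check each piece cell at anchor (2, 2):
  offset (0,1) -> (2,3): empty -> OK
  offset (0,2) -> (2,4): empty -> OK
  offset (1,0) -> (3,2): occupied ('#') -> FAIL
  offset (1,1) -> (3,3): occupied ('#') -> FAIL
All cells valid: no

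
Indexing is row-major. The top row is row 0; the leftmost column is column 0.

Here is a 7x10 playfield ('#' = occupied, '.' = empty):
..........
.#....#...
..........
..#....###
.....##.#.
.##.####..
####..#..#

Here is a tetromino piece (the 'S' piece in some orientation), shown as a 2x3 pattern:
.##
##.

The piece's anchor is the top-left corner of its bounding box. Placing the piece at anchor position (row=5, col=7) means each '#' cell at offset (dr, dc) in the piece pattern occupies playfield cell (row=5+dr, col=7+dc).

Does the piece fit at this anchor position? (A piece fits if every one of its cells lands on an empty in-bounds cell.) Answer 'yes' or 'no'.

Check each piece cell at anchor (5, 7):
  offset (0,1) -> (5,8): empty -> OK
  offset (0,2) -> (5,9): empty -> OK
  offset (1,0) -> (6,7): empty -> OK
  offset (1,1) -> (6,8): empty -> OK
All cells valid: yes

Answer: yes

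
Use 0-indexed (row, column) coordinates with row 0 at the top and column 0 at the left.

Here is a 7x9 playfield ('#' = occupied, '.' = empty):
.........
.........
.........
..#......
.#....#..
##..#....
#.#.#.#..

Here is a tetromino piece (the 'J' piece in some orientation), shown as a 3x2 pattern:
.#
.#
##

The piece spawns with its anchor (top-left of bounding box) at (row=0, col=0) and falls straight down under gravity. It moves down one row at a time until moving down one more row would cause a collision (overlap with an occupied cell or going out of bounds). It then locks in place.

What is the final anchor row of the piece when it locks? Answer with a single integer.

Spawn at (row=0, col=0). Try each row:
  row 0: fits
  row 1: fits
  row 2: blocked -> lock at row 1

Answer: 1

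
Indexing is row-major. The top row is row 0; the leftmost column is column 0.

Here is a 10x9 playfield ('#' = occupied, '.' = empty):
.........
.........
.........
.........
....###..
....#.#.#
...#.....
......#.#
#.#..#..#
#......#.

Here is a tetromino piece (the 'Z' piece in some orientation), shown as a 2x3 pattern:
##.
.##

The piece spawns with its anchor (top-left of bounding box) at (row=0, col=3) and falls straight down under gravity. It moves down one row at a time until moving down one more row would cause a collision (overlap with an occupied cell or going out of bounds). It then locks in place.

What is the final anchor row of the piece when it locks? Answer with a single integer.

Answer: 2

Derivation:
Spawn at (row=0, col=3). Try each row:
  row 0: fits
  row 1: fits
  row 2: fits
  row 3: blocked -> lock at row 2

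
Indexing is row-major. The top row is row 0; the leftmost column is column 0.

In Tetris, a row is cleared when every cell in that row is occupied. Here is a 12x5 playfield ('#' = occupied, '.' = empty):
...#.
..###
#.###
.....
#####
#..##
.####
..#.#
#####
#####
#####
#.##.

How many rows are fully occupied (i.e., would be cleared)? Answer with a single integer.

Answer: 4

Derivation:
Check each row:
  row 0: 4 empty cells -> not full
  row 1: 2 empty cells -> not full
  row 2: 1 empty cell -> not full
  row 3: 5 empty cells -> not full
  row 4: 0 empty cells -> FULL (clear)
  row 5: 2 empty cells -> not full
  row 6: 1 empty cell -> not full
  row 7: 3 empty cells -> not full
  row 8: 0 empty cells -> FULL (clear)
  row 9: 0 empty cells -> FULL (clear)
  row 10: 0 empty cells -> FULL (clear)
  row 11: 2 empty cells -> not full
Total rows cleared: 4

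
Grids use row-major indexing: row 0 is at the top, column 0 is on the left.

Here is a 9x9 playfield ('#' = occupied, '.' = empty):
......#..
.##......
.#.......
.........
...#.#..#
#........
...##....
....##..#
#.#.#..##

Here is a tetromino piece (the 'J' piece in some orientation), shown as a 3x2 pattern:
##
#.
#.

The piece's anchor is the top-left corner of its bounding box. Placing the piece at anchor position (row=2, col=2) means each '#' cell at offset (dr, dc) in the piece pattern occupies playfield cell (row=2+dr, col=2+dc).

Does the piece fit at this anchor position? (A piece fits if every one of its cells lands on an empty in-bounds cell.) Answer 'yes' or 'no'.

Answer: yes

Derivation:
Check each piece cell at anchor (2, 2):
  offset (0,0) -> (2,2): empty -> OK
  offset (0,1) -> (2,3): empty -> OK
  offset (1,0) -> (3,2): empty -> OK
  offset (2,0) -> (4,2): empty -> OK
All cells valid: yes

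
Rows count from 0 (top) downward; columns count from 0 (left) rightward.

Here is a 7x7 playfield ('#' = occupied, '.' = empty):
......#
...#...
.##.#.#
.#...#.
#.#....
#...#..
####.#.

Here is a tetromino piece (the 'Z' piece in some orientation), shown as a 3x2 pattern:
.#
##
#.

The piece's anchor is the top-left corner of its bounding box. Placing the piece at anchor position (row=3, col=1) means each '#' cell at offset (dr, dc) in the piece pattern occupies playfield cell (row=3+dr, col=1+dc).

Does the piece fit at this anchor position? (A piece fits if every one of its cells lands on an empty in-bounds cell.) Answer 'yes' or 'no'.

Check each piece cell at anchor (3, 1):
  offset (0,1) -> (3,2): empty -> OK
  offset (1,0) -> (4,1): empty -> OK
  offset (1,1) -> (4,2): occupied ('#') -> FAIL
  offset (2,0) -> (5,1): empty -> OK
All cells valid: no

Answer: no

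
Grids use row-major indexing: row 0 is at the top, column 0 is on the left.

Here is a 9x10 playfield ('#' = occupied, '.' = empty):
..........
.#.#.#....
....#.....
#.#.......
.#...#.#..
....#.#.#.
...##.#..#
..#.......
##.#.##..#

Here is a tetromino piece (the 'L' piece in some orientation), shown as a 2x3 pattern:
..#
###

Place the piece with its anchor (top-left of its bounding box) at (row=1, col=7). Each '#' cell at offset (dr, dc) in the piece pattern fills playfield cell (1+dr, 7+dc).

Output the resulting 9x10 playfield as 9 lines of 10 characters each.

Answer: ..........
.#.#.#...#
....#..###
#.#.......
.#...#.#..
....#.#.#.
...##.#..#
..#.......
##.#.##..#

Derivation:
Fill (1+0,7+2) = (1,9)
Fill (1+1,7+0) = (2,7)
Fill (1+1,7+1) = (2,8)
Fill (1+1,7+2) = (2,9)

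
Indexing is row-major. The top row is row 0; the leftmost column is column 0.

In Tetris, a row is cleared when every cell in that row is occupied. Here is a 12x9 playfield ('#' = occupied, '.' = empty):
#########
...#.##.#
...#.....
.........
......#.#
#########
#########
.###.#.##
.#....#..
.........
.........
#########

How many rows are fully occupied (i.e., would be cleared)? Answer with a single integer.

Check each row:
  row 0: 0 empty cells -> FULL (clear)
  row 1: 5 empty cells -> not full
  row 2: 8 empty cells -> not full
  row 3: 9 empty cells -> not full
  row 4: 7 empty cells -> not full
  row 5: 0 empty cells -> FULL (clear)
  row 6: 0 empty cells -> FULL (clear)
  row 7: 3 empty cells -> not full
  row 8: 7 empty cells -> not full
  row 9: 9 empty cells -> not full
  row 10: 9 empty cells -> not full
  row 11: 0 empty cells -> FULL (clear)
Total rows cleared: 4

Answer: 4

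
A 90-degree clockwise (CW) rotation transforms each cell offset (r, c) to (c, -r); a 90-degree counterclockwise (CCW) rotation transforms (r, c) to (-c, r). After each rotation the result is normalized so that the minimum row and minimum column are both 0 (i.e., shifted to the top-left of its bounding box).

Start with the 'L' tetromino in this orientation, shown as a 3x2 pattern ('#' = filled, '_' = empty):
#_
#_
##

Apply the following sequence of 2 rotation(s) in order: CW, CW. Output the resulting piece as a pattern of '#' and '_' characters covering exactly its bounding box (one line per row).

Answer: ##
_#
_#

Derivation:
Start:
#_
#_
##
After rotation 1 (CW):
###
#__
After rotation 2 (CW):
##
_#
_#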